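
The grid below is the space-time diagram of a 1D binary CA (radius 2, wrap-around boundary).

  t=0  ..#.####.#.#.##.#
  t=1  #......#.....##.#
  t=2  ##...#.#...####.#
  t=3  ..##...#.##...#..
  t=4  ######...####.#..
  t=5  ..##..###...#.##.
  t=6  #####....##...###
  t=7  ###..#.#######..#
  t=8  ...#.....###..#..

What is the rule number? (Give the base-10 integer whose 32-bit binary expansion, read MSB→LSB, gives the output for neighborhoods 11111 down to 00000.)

2740073050

  ##### -> #   bit 31 = 1  t=4,i=2
  ####. -> .   bit 30 = 0  t=0,i=6
  ###.# -> #   bit 29 = 1  t=0,i=7
  ###.. -> .   bit 28 = 0  t=2,i=1
  ##.## -> .   bit 27 = 0  t=1,i=15
  ##.#. -> .   bit 26 = 0  t=0,i=8
  ##..# -> #   bit 25 = 1  t=5,i=4
  ##... -> #   bit 24 = 1  t=1,i=1
  #.### -> .   bit 23 = 0  t=0,i=4
  #.##. -> #   bit 22 = 1  t=0,i=13
  #.#.# -> .   bit 21 = 0  t=0,i=9
  #.#.. -> #   bit 20 = 1  t=0,i=16
  #..## -> .   bit 19 = 0  t=4,i=16
  #..#. -> .   bit 18 = 0  t=0,i=1
  #...# -> #   bit 17 = 1  t=2,i=3
  #.... -> .   bit 16 = 0  t=1,i=2
  .#### -> .   bit 15 = 0  t=0,i=5
  .###. -> .   bit 14 = 0  t=2,i=0
  .##.# -> #   bit 13 = 1  t=0,i=14
  .##.. -> #   bit 12 = 1  t=1,i=0
  .#.## -> .   bit 11 = 0  t=0,i=3
  .#.#. -> .   bit 10 = 0  t=0,i=10
  .#..# -> #   bit 9 = 1  t=0,i=0
  .#... -> .   bit 8 = 0  t=1,i=8
  ..### -> .   bit 7 = 0  t=2,i=11
  ..##. -> #   bit 6 = 1  t=1,i=13
  ..#.# -> .   bit 5 = 0  t=0,i=2
  ..#.. -> #   bit 4 = 1  t=1,i=7
  ...## -> #   bit 3 = 1  t=1,i=12
  ...#. -> .   bit 2 = 0  t=1,i=6
  ....# -> #   bit 1 = 1  t=1,i=5
  ..... -> .   bit 0 = 0  t=1,i=3
  bits 10100011010100100011001001011010 = 2740073050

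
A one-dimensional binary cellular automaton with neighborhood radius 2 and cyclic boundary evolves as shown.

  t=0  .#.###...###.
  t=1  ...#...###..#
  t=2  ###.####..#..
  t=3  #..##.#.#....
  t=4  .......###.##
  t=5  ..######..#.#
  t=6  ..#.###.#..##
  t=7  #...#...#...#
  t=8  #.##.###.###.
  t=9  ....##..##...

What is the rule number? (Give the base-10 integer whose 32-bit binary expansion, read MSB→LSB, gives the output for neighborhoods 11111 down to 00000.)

3398571407

  [31] ##### => #  t=5,i=4
  [30] ####. => #  t=2,i=6
  [29] ###.# => .  t=2,i=2
  [28] ###.. => .  t=0,i=5
  [27] ##.## => #  t=2,i=3
  [26] ##.#. => .  t=3,i=5
  [25] ##..# => #  t=0,i=12
  [24] ##... => .  t=0,i=6
  [23] #.### => #  t=0,i=3
  [22] #.##. => .  t=4,i=11
  [21] #.#.# => .  t=3,i=6
  [20] #.#.. => #  t=3,i=8
  [19] #..## => .  t=2,i=12
  [18] #..#. => .  t=0,i=0
  [17] #...# => #  t=0,i=7
  [16] #.... => .  t=3,i=10
  [15] .#### => .  t=2,i=5
  [14] .###. => .  t=0,i=4
  [13] .##.# => .  t=3,i=4
  [12] .##.. => #  t=4,i=12
  [11] .#.## => .  t=0,i=2
  [10] .#.#. => #  t=3,i=7
  [9] .#..# => .  t=2,i=11
  [8] .#... => #  t=1,i=0
  [7] ..### => #  t=0,i=9
  [6] ..##. => .  t=3,i=3
  [5] ..#.# => .  t=0,i=1
  [4] ..#.. => .  t=1,i=3
  [3] ...## => #  t=0,i=8
  [2] ...#. => #  t=1,i=2
  [1] ....# => #  t=3,i=11
  [0] ..... => #  t=4,i=2
  bits 11001010100100100001010110001111 = 3398571407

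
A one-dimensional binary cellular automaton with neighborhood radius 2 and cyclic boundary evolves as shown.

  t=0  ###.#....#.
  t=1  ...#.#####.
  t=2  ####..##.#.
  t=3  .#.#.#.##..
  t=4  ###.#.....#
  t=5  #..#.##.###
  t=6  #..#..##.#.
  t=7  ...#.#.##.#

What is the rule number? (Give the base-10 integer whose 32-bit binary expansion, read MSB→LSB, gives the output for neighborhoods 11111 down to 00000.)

  ##### -> #   bit 31 = 1  t=1,i=7
  ####. -> .   bit 30 = 0  t=1,i=8
  ###.# -> .   bit 29 = 0  t=0,i=2
  ###.. -> #   bit 28 = 1  t=1,i=9
  ##.## -> #   bit 27 = 1  t=5,i=7
  ##.#. -> #   bit 26 = 1  t=0,i=3
  ##..# -> .   bit 25 = 0  t=2,i=4
  ##... -> .   bit 24 = 0  t=1,i=10
  #.### -> .   bit 23 = 0  t=0,i=0
  #.##. -> .   bit 22 = 0  t=3,i=7
  #.#.# -> .   bit 21 = 0  t=2,i=9
  #.#.. -> .   bit 20 = 0  t=0,i=4
  #..## -> #   bit 19 = 1  t=2,i=5
  #..#. -> .   bit 18 = 0  t=5,i=2
  #...# -> #   bit 17 = 1  t=3,i=10
  #.... -> #   bit 16 = 1  t=0,i=6
  .#### -> #   bit 15 = 1  t=1,i=6
  .###. -> .   bit 14 = 0  t=0,i=1
  .##.# -> #   bit 13 = 1  t=2,i=7
  .##.. -> .   bit 12 = 0  t=3,i=8
  .#.## -> .   bit 11 = 0  t=0,i=10
  .#.#. -> #   bit 10 = 1  t=3,i=2
  .#..# -> .   bit 9 = 0  t=6,i=1
  .#... -> #   bit 8 = 1  t=0,i=5
  ..### -> #   bit 7 = 1  t=4,i=10
  ..##. -> .   bit 6 = 0  t=2,i=6
  ..#.# -> #   bit 5 = 1  t=0,i=9
  ..#.. -> #   bit 4 = 1  t=6,i=3
  ...## -> #   bit 3 = 1  t=4,i=9
  ...#. -> #   bit 2 = 1  t=0,i=8
  ....# -> #   bit 1 = 1  t=0,i=7
  ..... -> .   bit 0 = 0  t=4,i=7
  bits 10011100000010111010010110111110 = 2618009022

2618009022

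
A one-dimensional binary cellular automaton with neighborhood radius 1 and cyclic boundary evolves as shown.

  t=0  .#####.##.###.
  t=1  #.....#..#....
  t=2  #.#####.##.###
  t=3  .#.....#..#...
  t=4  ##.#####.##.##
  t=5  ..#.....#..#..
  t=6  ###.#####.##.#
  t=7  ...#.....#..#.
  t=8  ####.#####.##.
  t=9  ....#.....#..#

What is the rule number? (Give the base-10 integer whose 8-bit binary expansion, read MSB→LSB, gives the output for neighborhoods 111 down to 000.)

39

  ### -> .   bit 7 = 0  t=0,i=2
  ##. -> .   bit 6 = 0  t=0,i=5
  #.# -> #   bit 5 = 1  t=0,i=6
  #.. -> .   bit 4 = 0  t=0,i=13
  .## -> .   bit 3 = 0  t=0,i=1
  .#. -> #   bit 2 = 1  t=1,i=0
  ..# -> #   bit 1 = 1  t=0,i=0
  ... -> #   bit 0 = 1  t=1,i=2
  bits 00100111 = 39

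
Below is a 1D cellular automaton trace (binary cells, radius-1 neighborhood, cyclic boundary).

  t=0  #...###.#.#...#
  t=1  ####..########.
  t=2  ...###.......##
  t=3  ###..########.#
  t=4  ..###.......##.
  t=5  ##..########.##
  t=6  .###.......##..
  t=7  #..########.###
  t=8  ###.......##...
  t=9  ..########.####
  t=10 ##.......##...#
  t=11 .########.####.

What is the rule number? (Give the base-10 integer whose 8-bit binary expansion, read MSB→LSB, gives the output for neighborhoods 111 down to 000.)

119

  nb ###: next=.  (t=0,i=5, bit7=0)
  nb ##.: next=#  (t=0,i=0, bit6=1)
  nb #.#: next=#  (t=0,i=7, bit5=1)
  nb #..: next=#  (t=0,i=1, bit4=1)
  nb .##: next=.  (t=0,i=4, bit3=0)
  nb .#.: next=#  (t=0,i=8, bit2=1)
  nb ..#: next=#  (t=0,i=3, bit1=1)
  nb ...: next=#  (t=0,i=2, bit0=1)
  bits 01110111 = 119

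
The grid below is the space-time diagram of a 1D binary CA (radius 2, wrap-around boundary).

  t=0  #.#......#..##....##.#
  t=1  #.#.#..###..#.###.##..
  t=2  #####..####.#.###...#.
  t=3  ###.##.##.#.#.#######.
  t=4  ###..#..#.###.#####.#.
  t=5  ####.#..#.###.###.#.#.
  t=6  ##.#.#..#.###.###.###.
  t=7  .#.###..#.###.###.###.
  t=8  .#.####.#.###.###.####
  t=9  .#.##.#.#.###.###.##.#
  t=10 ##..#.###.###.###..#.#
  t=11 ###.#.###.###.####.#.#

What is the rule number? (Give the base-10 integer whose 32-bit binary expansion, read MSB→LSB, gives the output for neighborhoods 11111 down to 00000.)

3014911222

  nb #####: next=#  (t=2,i=2, bit31=1)
  nb ####.: next=.  (t=2,i=3, bit30=0)
  nb ###.#: next=#  (t=1,i=16, bit29=1)
  nb ###..: next=#  (t=1,i=9, bit28=1)
  nb ##.##: next=.  (t=0,i=20, bit27=0)
  nb ##.#.: next=.  (t=0,i=1, bit26=0)
  nb ##..#: next=#  (t=1,i=10, bit25=1)
  nb ##...: next=#  (t=0,i=14, bit24=1)
  nb #.###: next=#  (t=1,i=14, bit23=1)
  nb #.##.: next=.  (t=0,i=21, bit22=0)
  nb #.#.#: next=#  (t=1,i=2, bit21=1)
  nb #.#..: next=#  (t=0,i=2, bit20=1)
  nb #..##: next=.  (t=0,i=11, bit19=0)
  nb #..#.: next=.  (t=1,i=11, bit18=0)
  nb #...#: next=#  (t=2,i=18, bit17=1)
  nb #....: next=#  (t=0,i=4, bit16=1)
  nb .####: next=#  (t=2,i=1, bit15=1)
  nb .###.: next=#  (t=1,i=8, bit14=1)
  nb .##.#: next=#  (t=0,i=0, bit13=1)
  nb .##..: next=.  (t=0,i=13, bit12=0)
  nb .#.##: next=.  (t=1,i=13, bit11=0)
  nb .#.#.: next=#  (t=1,i=1, bit10=1)
  nb .#..#: next=.  (t=0,i=10, bit9=0)
  nb .#...: next=.  (t=0,i=3, bit8=0)
  nb ..###: next=#  (t=1,i=7, bit7=1)
  nb ..##.: next=#  (t=0,i=12, bit6=1)
  nb ..#.#: next=#  (t=1,i=0, bit5=1)
  nb ..#..: next=#  (t=0,i=9, bit4=1)
  nb ...##: next=.  (t=0,i=17, bit3=0)
  nb ...#.: next=#  (t=0,i=8, bit2=1)
  nb ....#: next=#  (t=0,i=7, bit1=1)
  nb .....: next=.  (t=0,i=5, bit0=0)
  bits 10110011101100111110010011110110 = 3014911222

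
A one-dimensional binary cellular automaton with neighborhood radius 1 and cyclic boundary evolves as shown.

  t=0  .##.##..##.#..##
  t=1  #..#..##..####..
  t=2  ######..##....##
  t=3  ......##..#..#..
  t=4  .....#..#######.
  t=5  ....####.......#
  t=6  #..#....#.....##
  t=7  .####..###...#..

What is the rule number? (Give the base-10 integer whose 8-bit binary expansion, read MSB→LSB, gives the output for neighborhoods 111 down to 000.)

54

  ###|.  b7=0 t=1,i=11
  ##.|.  b6=0 t=0,i=2
  #.#|#  b5=1 t=0,i=0
  #..|#  b4=1 t=0,i=6
  .##|.  b3=0 t=0,i=1
  .#.|#  b2=1 t=0,i=11
  ..#|#  b1=1 t=0,i=7
  ...|.  b0=0 t=2,i=11
  bits 00110110 = 54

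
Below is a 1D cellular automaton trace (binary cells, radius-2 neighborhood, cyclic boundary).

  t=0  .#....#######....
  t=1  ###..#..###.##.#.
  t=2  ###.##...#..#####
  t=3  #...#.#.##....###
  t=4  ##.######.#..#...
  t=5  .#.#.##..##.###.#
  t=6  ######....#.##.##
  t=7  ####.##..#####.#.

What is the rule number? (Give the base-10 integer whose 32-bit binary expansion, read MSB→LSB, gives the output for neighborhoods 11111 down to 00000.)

  #####|#  b31=1 t=0,i=8
  ####.|.  b30=0 t=0,i=11
  ###.#|.  b29=0 t=1,i=10
  ###..|#  b28=1 t=0,i=12
  ##.##|.  b27=0 t=1,i=11
  ##.#.|#  b26=1 t=1,i=14
  ##..#|.  b25=0 t=1,i=3
  ##...|#  b24=1 t=0,i=13
  #.###|#  b23=1 t=1,i=0
  #.##.|#  b22=1 t=1,i=12
  #.#.#|#  b21=1 t=1,i=15
  #.#..|#  b20=1 t=4,i=10
  #..##|.  b19=0 t=1,i=7
  #..#.|#  b18=1 t=1,i=4
  #...#|.  b17=0 t=2,i=7
  #....|.  b16=0 t=0,i=3
  .####|.  b15=0 t=0,i=7
  .###.|#  b14=1 t=1,i=1
  .##.#|#  b13=1 t=1,i=13
  .##..|.  b12=0 t=2,i=5
  .#.##|#  b11=1 t=1,i=16
  .#.#.|#  b10=1 t=3,i=5
  .#..#|.  b9=0 t=1,i=6
  .#...|#  b8=1 t=0,i=2
  ..###|.  b7=0 t=0,i=6
  ..##.|.  b6=0 t=4,i=0
  ..#.#|#  b5=1 t=3,i=4
  ..#..|#  b4=1 t=0,i=1
  ...##|#  b3=1 t=0,i=5
  ...#.|#  b2=1 t=0,i=0
  ....#|.  b1=0 t=0,i=4
  .....|#  b0=1 t=0,i=15
  bits 10010101111101000110110100111101 = 2515823933

2515823933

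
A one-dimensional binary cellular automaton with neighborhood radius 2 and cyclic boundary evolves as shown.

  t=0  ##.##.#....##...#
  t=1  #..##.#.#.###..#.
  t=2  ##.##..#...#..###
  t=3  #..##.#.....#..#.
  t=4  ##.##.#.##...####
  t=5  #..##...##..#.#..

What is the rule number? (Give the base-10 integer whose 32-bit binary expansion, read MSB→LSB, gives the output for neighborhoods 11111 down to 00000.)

  [31] ##### => .  t=2,i=16
  [30] ####. => #  t=2,i=0
  [29] ###.# => .  t=0,i=1
  [28] ###.. => .  t=1,i=12
  [27] ##.## => .  t=0,i=2
  [26] ##.#. => .  t=0,i=5
  [25] ##..# => .  t=1,i=13
  [24] ##... => .  t=0,i=13
  [23] #.### => .  t=1,i=10
  [22] #.##. => #  t=0,i=3
  [21] #.#.# => .  t=1,i=6
  [20] #.#.. => #  t=0,i=6
  [19] #..## => .  t=1,i=2
  [18] #..#. => #  t=1,i=14
  [17] #...# => .  t=0,i=14
  [16] #.... => #  t=0,i=8
  [15] .#### => #  t=2,i=15
  [14] .###. => #  t=0,i=0
  [13] .##.# => #  t=0,i=4
  [12] .##.. => #  t=0,i=12
  [11] .#.## => .  t=1,i=9
  [10] .#.#. => #  t=1,i=7
  [9] .#..# => #  t=1,i=1
  [8] .#... => .  t=0,i=7
  [7] ..### => .  t=0,i=16
  [6] ..##. => #  t=0,i=11
  [5] ..#.# => #  t=1,i=15
  [4] ..#.. => .  t=2,i=7
  [3] ...## => #  t=0,i=10
  [2] ...#. => .  t=2,i=10
  [1] ....# => .  t=0,i=9
  [0] ..... => #  t=3,i=9
  bits 01000000010101011111011001101001 = 1079375465

1079375465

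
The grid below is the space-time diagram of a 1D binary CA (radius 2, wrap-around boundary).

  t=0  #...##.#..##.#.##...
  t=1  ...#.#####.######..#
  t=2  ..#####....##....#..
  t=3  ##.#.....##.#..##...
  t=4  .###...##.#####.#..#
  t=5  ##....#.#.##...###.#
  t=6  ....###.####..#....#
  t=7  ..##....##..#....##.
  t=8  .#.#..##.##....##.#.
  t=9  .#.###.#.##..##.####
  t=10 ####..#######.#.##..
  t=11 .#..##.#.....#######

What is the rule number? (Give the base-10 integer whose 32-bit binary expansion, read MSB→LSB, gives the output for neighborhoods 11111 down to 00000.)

116963886

  ##### -> .   bit 31 = 0  t=1,i=7
  ####. -> .   bit 30 = 0  t=1,i=8
  ###.# -> .   bit 29 = 0  t=1,i=9
  ###.. -> .   bit 28 = 0  t=1,i=16
  ##.## -> .   bit 27 = 0  t=1,i=10
  ##.#. -> #   bit 26 = 1  t=0,i=6
  ##..# -> #   bit 25 = 1  t=1,i=17
  ##... -> .   bit 24 = 0  t=0,i=17
  #.### -> #   bit 23 = 1  t=1,i=5
  #.##. -> #   bit 22 = 1  t=0,i=15
  #.#.# -> #   bit 21 = 1  t=0,i=13
  #.#.. -> #   bit 20 = 1  t=0,i=7
  #..## -> #   bit 19 = 1  t=0,i=9
  #..#. -> .   bit 18 = 0  t=1,i=18
  #...# -> .   bit 17 = 0  t=0,i=2
  #.... -> .   bit 16 = 0  t=2,i=8
  .#### -> #   bit 15 = 1  t=1,i=6
  .###. -> .   bit 14 = 0  t=4,i=2
  .##.# -> #   bit 13 = 1  t=0,i=5
  .##.. -> #   bit 12 = 1  t=0,i=16
  .#.## -> #   bit 11 = 1  t=0,i=14
  .#.#. -> .   bit 10 = 0  t=5,i=7
  .#..# -> #   bit 9 = 1  t=0,i=8
  .#... -> .   bit 8 = 0  t=0,i=1
  ..### -> .   bit 7 = 0  t=2,i=2
  ..##. -> .   bit 6 = 0  t=0,i=4
  ..#.# -> #   bit 5 = 1  t=1,i=3
  ..#.. -> .   bit 4 = 0  t=0,i=0
  ...## -> #   bit 3 = 1  t=0,i=3
  ...#. -> #   bit 2 = 1  t=0,i=19
  ....# -> #   bit 1 = 1  t=2,i=0
  ..... -> .   bit 0 = 0  t=3,i=6
  bits 00000110111110001011101000101110 = 116963886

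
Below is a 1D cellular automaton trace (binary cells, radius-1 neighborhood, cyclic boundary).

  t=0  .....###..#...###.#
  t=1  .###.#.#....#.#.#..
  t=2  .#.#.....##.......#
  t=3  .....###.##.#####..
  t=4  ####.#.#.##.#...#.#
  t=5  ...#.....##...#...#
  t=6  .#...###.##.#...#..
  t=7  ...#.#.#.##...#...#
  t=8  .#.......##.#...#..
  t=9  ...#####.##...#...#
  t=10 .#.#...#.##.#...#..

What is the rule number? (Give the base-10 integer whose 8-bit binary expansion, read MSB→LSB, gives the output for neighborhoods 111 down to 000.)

  ###|.  b7=0 t=0,i=6
  ##.|#  b6=1 t=0,i=7
  #.#|.  b5=0 t=0,i=17
  #..|.  b4=0 t=0,i=0
  .##|#  b3=1 t=0,i=5
  .#.|.  b2=0 t=0,i=10
  ..#|.  b1=0 t=0,i=4
  ...|#  b0=1 t=0,i=1
  bits 01001001 = 73

73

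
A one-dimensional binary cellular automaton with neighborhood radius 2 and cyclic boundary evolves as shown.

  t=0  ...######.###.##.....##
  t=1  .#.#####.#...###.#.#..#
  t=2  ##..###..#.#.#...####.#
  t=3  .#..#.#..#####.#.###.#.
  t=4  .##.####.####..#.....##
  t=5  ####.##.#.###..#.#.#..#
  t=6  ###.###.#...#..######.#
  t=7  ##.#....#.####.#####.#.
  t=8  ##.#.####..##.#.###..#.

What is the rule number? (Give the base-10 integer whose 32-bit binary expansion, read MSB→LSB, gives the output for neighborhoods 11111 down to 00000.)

  ##### -> #   bit 31 = 1  t=0,i=5
  ####. -> #   bit 30 = 1  t=0,i=7
  ###.# -> .   bit 29 = 0  t=0,i=8
  ###.. -> #   bit 28 = 1  t=2,i=1
  ##.## -> #   bit 27 = 1  t=0,i=9
  ##.#. -> .   bit 26 = 0  t=1,i=8
  ##..# -> .   bit 25 = 0  t=2,i=2
  ##... -> .   bit 24 = 0  t=0,i=0
  #.### -> .   bit 23 = 0  t=0,i=10
  #.##. -> #   bit 22 = 1  t=0,i=14
  #.#.# -> #   bit 21 = 1  t=1,i=1
  #.#.. -> #   bit 20 = 1  t=1,i=9
  #..## -> .   bit 19 = 0  t=2,i=3
  #..#. -> .   bit 18 = 0  t=1,i=21
  #...# -> #   bit 17 = 1  t=0,i=1
  #.... -> #   bit 16 = 1  t=0,i=17
  .#### -> #   bit 15 = 1  t=0,i=4
  .###. -> .   bit 14 = 0  t=0,i=11
  .##.# -> #   bit 13 = 1  t=4,i=2
  .##.. -> #   bit 12 = 1  t=0,i=15
  .#.## -> .   bit 11 = 0  t=1,i=2
  .#.#. -> #   bit 10 = 1  t=1,i=0
  .#..# -> #   bit 9 = 1  t=1,i=20
  .#... -> .   bit 8 = 0  t=1,i=10
  ..### -> #   bit 7 = 1  t=0,i=3
  ..##. -> .   bit 6 = 0  t=0,i=21
  ..#.# -> #   bit 5 = 1  t=1,i=22
  ..#.. -> #   bit 4 = 1  t=3,i=1
  ...## -> .   bit 3 = 0  t=0,i=2
  ...#. -> #   bit 2 = 1  t=6,i=11
  ....# -> #   bit 1 = 1  t=0,i=19
  ..... -> .   bit 0 = 0  t=0,i=18
  bits 11011000011100111011011010110110 = 3631462070

3631462070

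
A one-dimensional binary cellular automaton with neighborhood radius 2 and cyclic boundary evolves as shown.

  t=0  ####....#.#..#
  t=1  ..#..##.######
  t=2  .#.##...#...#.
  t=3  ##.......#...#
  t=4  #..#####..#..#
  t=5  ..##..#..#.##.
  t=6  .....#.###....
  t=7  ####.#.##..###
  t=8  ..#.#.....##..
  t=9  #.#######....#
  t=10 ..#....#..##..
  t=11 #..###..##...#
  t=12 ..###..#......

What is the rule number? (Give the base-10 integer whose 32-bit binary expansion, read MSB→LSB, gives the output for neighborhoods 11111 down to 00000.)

1151158179

  [31] ##### => .  t=0,i=1
  [30] ####. => #  t=0,i=2
  [29] ###.# => .  t=7,i=3
  [28] ###.. => .  t=0,i=3
  [27] ##.## => .  t=1,i=7
  [26] ##.#. => #  t=7,i=4
  [25] ##..# => .  t=1,i=0
  [24] ##... => .  t=0,i=4
  [23] #.### => #  t=1,i=8
  [22] #.##. => .  t=2,i=3
  [21] #.#.# => .  t=7,i=5
  [20] #.#.. => #  t=0,i=10
  [19] #..## => #  t=0,i=12
  [18] #..#. => #  t=1,i=1
  [17] #...# => .  t=2,i=6
  [16] #.... => #  t=0,i=5
  [15] .#### => .  t=0,i=0
  [14] .###. => #  t=3,i=0
  [13] .##.# => .  t=1,i=6
  [12] .##.. => .  t=2,i=4
  [11] .#.## => .  t=2,i=2
  [10] .#.#. => #  t=0,i=9
  [9] .#..# => #  t=0,i=11
  [8] .#... => #  t=2,i=9
  [7] ..### => #  t=0,i=13
  [6] ..##. => .  t=1,i=5
  [5] ..#.# => #  t=0,i=8
  [4] ..#.. => .  t=1,i=2
  [3] ...## => .  t=3,i=12
  [2] ...#. => .  t=0,i=7
  [1] ....# => #  t=0,i=6
  [0] ..... => #  t=3,i=4
  bits 01000100100111010100011110100011 = 1151158179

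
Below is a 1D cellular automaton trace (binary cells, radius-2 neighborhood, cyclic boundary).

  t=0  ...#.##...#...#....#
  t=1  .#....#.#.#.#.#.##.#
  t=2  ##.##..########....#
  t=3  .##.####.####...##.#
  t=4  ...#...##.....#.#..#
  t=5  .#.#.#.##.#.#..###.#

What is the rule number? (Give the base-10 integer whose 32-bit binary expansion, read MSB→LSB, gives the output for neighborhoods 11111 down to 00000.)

2855999186

  #####|#  b31=1 t=2,i=9
  ####.|.  b30=0 t=2,i=13
  ###.#|#  b29=1 t=2,i=1
  ###..|.  b28=0 t=2,i=14
  ##.##|#  b27=1 t=2,i=2
  ##.#.|.  b26=0 t=1,i=18
  ##..#|#  b25=1 t=2,i=5
  ##...|.  b24=0 t=0,i=7
  #.###|.  b23=0 t=3,i=4
  #.##.|.  b22=0 t=0,i=5
  #.#.#|#  b21=1 t=1,i=8
  #.#..|#  b20=1 t=1,i=1
  #..##|#  b19=1 t=2,i=6
  #..#.|.  b18=0 t=4,i=18
  #...#|#  b17=1 t=0,i=1
  #....|#  b16=1 t=0,i=16
  .####|.  b15=0 t=2,i=8
  .###.|.  b14=0 t=2,i=0
  .##.#|.  b13=0 t=1,i=17
  .##..|#  b12=1 t=0,i=6
  .#.##|.  b11=0 t=0,i=4
  .#.#.|#  b10=1 t=1,i=0
  .#..#|#  b9=1 t=4,i=17
  .#...|.  b8=0 t=0,i=0
  ..###|#  b7=1 t=2,i=7
  ..##.|#  b6=1 t=3,i=16
  ..#.#|.  b5=0 t=0,i=3
  ..#..|#  b4=1 t=0,i=10
  ...##|.  b3=0 t=2,i=18
  ...#.|.  b2=0 t=0,i=2
  ....#|#  b1=1 t=0,i=17
  .....|.  b0=0 t=4,i=11
  bits 10101010001110110001011011010010 = 2855999186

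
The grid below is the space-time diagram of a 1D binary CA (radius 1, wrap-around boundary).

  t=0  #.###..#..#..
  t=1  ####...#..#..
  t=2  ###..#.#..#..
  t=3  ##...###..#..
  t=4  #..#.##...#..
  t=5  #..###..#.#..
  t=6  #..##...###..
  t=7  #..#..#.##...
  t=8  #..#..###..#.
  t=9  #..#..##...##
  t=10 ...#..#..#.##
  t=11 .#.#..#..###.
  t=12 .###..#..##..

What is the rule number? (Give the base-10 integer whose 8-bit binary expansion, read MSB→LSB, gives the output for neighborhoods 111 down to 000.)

173

  nb ###: next=#  (t=0,i=3, bit7=1)
  nb ##.: next=.  (t=0,i=4, bit6=0)
  nb #.#: next=#  (t=0,i=1, bit5=1)
  nb #..: next=.  (t=0,i=5, bit4=0)
  nb .##: next=#  (t=0,i=2, bit3=1)
  nb .#.: next=#  (t=0,i=0, bit2=1)
  nb ..#: next=.  (t=0,i=6, bit1=0)
  nb ...: next=#  (t=1,i=5, bit0=1)
  bits 10101101 = 173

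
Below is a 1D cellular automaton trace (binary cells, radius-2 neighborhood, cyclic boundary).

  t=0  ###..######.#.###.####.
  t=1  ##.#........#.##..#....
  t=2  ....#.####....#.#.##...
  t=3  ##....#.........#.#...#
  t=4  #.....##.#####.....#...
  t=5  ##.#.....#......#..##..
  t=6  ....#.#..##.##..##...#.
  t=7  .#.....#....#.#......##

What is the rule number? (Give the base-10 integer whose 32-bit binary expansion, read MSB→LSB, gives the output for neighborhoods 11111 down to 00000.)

48251665

  nb #####: next=.  (t=0,i=7, bit31=0)
  nb ####.: next=.  (t=0,i=9, bit30=0)
  nb ###.#: next=.  (t=0,i=10, bit29=0)
  nb ###..: next=.  (t=0,i=2, bit28=0)
  nb ##.##: next=.  (t=0,i=17, bit27=0)
  nb ##.#.: next=.  (t=0,i=11, bit26=0)
  nb ##..#: next=#  (t=0,i=3, bit25=1)
  nb ##...: next=.  (t=2,i=10, bit24=0)
  nb #.###: next=#  (t=0,i=0, bit23=1)
  nb #.##.: next=#  (t=1,i=14, bit22=1)
  nb #.#.#: next=#  (t=0,i=12, bit21=1)
  nb #.#..: next=.  (t=1,i=3, bit20=0)
  nb #..##: next=.  (t=0,i=4, bit19=0)
  nb #..#.: next=.  (t=1,i=17, bit18=0)
  nb #...#: next=.  (t=3,i=20, bit17=0)
  nb #....: next=.  (t=1,i=5, bit16=0)
  nb .####: next=.  (t=0,i=6, bit15=0)
  nb .###.: next=#  (t=0,i=1, bit14=1)
  nb .##.#: next=.  (t=1,i=1, bit13=0)
  nb .##..: next=.  (t=1,i=15, bit12=0)
  nb .#.##: next=.  (t=0,i=13, bit11=0)
  nb .#.#.: next=.  (t=2,i=15, bit10=0)
  nb .#..#: next=#  (t=5,i=17, bit9=1)
  nb .#...: next=#  (t=1,i=4, bit8=1)
  nb ..###: next=.  (t=0,i=5, bit7=0)
  nb ..##.: next=.  (t=1,i=0, bit6=0)
  nb ..#.#: next=.  (t=1,i=12, bit5=0)
  nb ..#..: next=#  (t=1,i=18, bit4=1)
  nb ...##: next=.  (t=1,i=22, bit3=0)
  nb ...#.: next=.  (t=1,i=11, bit2=0)
  nb ....#: next=.  (t=1,i=10, bit1=0)
  nb .....: next=#  (t=1,i=6, bit0=1)
  bits 00000010111000000100001100010001 = 48251665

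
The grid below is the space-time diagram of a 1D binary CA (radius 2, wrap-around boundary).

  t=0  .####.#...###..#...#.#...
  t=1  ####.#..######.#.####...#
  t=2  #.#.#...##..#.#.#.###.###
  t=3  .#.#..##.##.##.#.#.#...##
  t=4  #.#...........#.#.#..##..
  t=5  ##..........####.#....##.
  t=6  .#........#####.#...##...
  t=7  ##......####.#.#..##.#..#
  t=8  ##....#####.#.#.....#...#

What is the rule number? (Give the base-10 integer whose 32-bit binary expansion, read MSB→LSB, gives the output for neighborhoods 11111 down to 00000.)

1443028158

  #####|.  b31=0 t=1,i=1
  ####.|#  b30=1 t=0,i=3
  ###.#|.  b29=0 t=0,i=4
  ###..|#  b28=1 t=0,i=12
  ##.##|.  b27=0 t=2,i=21
  ##.#.|#  b26=1 t=0,i=5
  ##..#|#  b25=1 t=0,i=13
  ##...|.  b24=0 t=1,i=21
  #.###|.  b23=0 t=1,i=17
  #.##.|.  b22=0 t=3,i=9
  #.#.#|.  b21=0 t=1,i=15
  #.#..|.  b20=0 t=0,i=6
  #..##|.  b19=0 t=1,i=7
  #..#.|.  b18=0 t=0,i=14
  #...#|#  b17=1 t=0,i=8
  #....|.  b16=0 t=0,i=23
  .####|#  b15=1 t=0,i=2
  .###.|#  b14=1 t=0,i=11
  .##.#|.  b13=0 t=3,i=7
  .##..|#  b12=1 t=2,i=9
  .#.##|#  b11=1 t=1,i=16
  .#.#.|#  b10=1 t=0,i=20
  .#..#|.  b9=0 t=1,i=6
  .#...|.  b8=0 t=0,i=7
  ..###|#  b7=1 t=0,i=1
  ..##.|.  b6=0 t=2,i=8
  ..#.#|#  b5=1 t=0,i=19
  ..#..|#  b4=1 t=0,i=15
  ...##|#  b3=1 t=0,i=0
  ...#.|#  b2=1 t=0,i=18
  ....#|#  b1=1 t=0,i=24
  .....|.  b0=0 t=4,i=5
  bits 01010110000000101101110010111110 = 1443028158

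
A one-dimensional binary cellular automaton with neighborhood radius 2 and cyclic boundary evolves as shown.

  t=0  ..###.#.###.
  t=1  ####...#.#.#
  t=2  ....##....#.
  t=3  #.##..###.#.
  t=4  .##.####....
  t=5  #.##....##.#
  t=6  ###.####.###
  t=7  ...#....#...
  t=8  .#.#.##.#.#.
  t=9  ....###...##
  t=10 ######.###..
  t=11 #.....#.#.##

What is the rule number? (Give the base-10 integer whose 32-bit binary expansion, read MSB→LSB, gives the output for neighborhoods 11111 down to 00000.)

190540442

  #####|.  b31=0 t=1,i=1
  ####.|.  b30=0 t=1,i=2
  ###.#|.  b29=0 t=0,i=4
  ###..|.  b28=0 t=0,i=10
  ##.##|#  b27=1 t=4,i=3
  ##.#.|.  b26=0 t=0,i=5
  ##..#|#  b25=1 t=3,i=4
  ##...|#  b24=1 t=0,i=11
  #.###|.  b23=0 t=0,i=8
  #.##.|#  b22=1 t=3,i=2
  #.#.#|.  b21=0 t=0,i=6
  #.#..|#  b20=1 t=8,i=10
  #..##|#  b19=1 t=3,i=5
  #..#.|.  b18=0 t=8,i=0
  #...#|#  b17=1 t=0,i=0
  #....|#  b16=1 t=2,i=0
  .####|.  b15=0 t=1,i=0
  .###.|#  b14=1 t=0,i=3
  .##.#|#  b13=1 t=4,i=2
  .##..|.  b12=0 t=2,i=5
  .#.##|#  b11=1 t=0,i=7
  .#.#.|.  b10=0 t=1,i=8
  .#..#|#  b9=1 t=8,i=11
  .#...|.  b8=0 t=2,i=11
  ..###|#  b7=1 t=0,i=2
  ..##.|.  b6=0 t=2,i=4
  ..#.#|.  b5=0 t=1,i=7
  ..#..|#  b4=1 t=2,i=10
  ...##|#  b3=1 t=0,i=1
  ...#.|.  b2=0 t=1,i=6
  ....#|#  b1=1 t=2,i=2
  .....|.  b0=0 t=2,i=1
  bits 00001011010110110110101010011010 = 190540442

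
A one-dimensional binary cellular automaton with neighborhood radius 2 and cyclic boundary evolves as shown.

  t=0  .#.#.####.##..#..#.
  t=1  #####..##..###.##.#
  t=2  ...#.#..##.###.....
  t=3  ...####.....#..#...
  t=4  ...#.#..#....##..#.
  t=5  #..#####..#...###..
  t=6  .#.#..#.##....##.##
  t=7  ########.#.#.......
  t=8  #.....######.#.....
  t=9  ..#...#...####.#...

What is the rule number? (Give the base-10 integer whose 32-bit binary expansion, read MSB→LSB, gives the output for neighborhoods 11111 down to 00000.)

1714773664

  ##### -> .   bit 31 = 0  t=1,i=1
  ####. -> #   bit 30 = 1  t=0,i=7
  ###.# -> #   bit 29 = 1  t=0,i=8
  ###.. -> .   bit 28 = 0  t=1,i=4
  ##.## -> .   bit 27 = 0  t=0,i=9
  ##.#. -> #   bit 26 = 1  t=6,i=0
  ##..# -> #   bit 25 = 1  t=0,i=12
  ##... -> .   bit 24 = 0  t=2,i=14
  #.### -> .   bit 23 = 0  t=0,i=5
  #.##. -> .   bit 22 = 0  t=0,i=10
  #.#.# -> #   bit 21 = 1  t=0,i=3
  #.#.. -> #   bit 20 = 1  t=2,i=5
  #..## -> .   bit 19 = 0  t=1,i=6
  #..#. -> #   bit 18 = 1  t=0,i=0
  #...# -> .   bit 17 = 0  t=5,i=12
  #.... -> #   bit 16 = 1  t=2,i=15
  .#### -> .   bit 15 = 0  t=0,i=6
  .###. -> #   bit 14 = 1  t=1,i=12
  .##.# -> .   bit 13 = 0  t=1,i=16
  .##.. -> #   bit 12 = 1  t=0,i=11
  .#.## -> #   bit 11 = 1  t=0,i=4
  .#.#. -> #   bit 10 = 1  t=0,i=2
  .#..# -> #   bit 9 = 1  t=0,i=15
  .#... -> .   bit 8 = 0  t=3,i=16
  ..### -> #   bit 7 = 1  t=1,i=11
  ..##. -> .   bit 6 = 0  t=1,i=7
  ..#.# -> #   bit 5 = 1  t=0,i=1
  ..#.. -> .   bit 4 = 0  t=0,i=14
  ...## -> .   bit 3 = 0  t=3,i=2
  ...#. -> .   bit 2 = 0  t=2,i=2
  ....# -> .   bit 1 = 0  t=2,i=1
  ..... -> .   bit 0 = 0  t=2,i=0
  bits 01100110001101010101111010100000 = 1714773664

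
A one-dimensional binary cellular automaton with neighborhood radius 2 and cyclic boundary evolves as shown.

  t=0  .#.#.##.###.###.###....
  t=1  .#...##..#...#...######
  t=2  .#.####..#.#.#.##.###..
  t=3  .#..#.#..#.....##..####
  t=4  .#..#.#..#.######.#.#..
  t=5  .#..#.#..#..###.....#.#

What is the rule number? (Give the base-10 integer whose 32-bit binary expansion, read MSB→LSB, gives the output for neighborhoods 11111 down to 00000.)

  #####|#  b31=1 t=1,i=19
  ####.|.  b30=0 t=1,i=21
  ###.#|.  b29=0 t=0,i=10
  ###..|#  b28=1 t=0,i=18
  ##.##|.  b27=0 t=0,i=7
  ##.#.|.  b26=0 t=1,i=0
  ##..#|.  b25=0 t=1,i=7
  ##...|#  b24=1 t=0,i=19
  #.###|.  b23=0 t=0,i=8
  #.##.|#  b22=1 t=0,i=5
  #.#.#|.  b21=0 t=0,i=3
  #.#..|#  b20=1 t=1,i=1
  #..##|#  b19=1 t=3,i=18
  #..#.|.  b18=0 t=1,i=8
  #...#|#  b17=1 t=1,i=3
  #....|#  b16=1 t=0,i=20
  .####|#  b15=1 t=1,i=18
  .###.|#  b14=1 t=0,i=9
  .##.#|#  b13=1 t=0,i=6
  .##..|#  b12=1 t=1,i=6
  .#.##|.  b11=0 t=0,i=4
  .#.#.|.  b10=0 t=0,i=2
  .#..#|.  b9=0 t=3,i=2
  .#...|.  b8=0 t=1,i=2
  ..###|.  b7=0 t=1,i=17
  ..##.|#  b6=1 t=1,i=5
  ..#.#|#  b5=1 t=0,i=1
  ..#..|#  b4=1 t=1,i=9
  ...##|#  b3=1 t=1,i=4
  ...#.|.  b2=0 t=0,i=0
  ....#|#  b1=1 t=0,i=22
  .....|#  b0=1 t=0,i=21
  bits 10010001010110111111000001111011 = 2438721659

2438721659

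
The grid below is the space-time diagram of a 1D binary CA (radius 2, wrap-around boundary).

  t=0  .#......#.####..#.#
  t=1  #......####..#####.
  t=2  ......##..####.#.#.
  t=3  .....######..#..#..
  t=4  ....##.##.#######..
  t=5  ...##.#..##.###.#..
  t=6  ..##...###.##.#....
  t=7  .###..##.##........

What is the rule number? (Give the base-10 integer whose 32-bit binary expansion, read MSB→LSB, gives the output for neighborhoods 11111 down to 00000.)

3129745148

  [31] ##### => #  t=1,i=15
  [30] ####. => .  t=0,i=12
  [29] ###.# => #  t=1,i=17
  [28] ###.. => #  t=0,i=13
  [27] ##.## => #  t=4,i=6
  [26] ##.#. => .  t=1,i=18
  [25] ##..# => #  t=0,i=14
  [24] ##... => .  t=4,i=17
  [23] #.### => #  t=0,i=10
  [22] #.##. => .  t=4,i=7
  [21] #.#.# => .  t=0,i=18
  [20] #.#.. => .  t=0,i=1
  [19] #..## => #  t=1,i=12
  [18] #..#. => #  t=0,i=15
  [17] #...# => .  t=6,i=5
  [16] #.... => .  t=0,i=3
  [15] .#### => .  t=0,i=11
  [14] .###. => .  t=5,i=13
  [13] .##.# => .  t=4,i=5
  [12] .##.. => #  t=2,i=7
  [11] .#.## => #  t=0,i=9
  [10] .#.#. => #  t=0,i=0
  [9] .#..# => #  t=3,i=14
  [8] .#... => .  t=0,i=2
  [7] ..### => #  t=1,i=7
  [6] ..##. => #  t=2,i=6
  [5] ..#.# => #  t=0,i=8
  [4] ..#.. => #  t=3,i=13
  [3] ...## => #  t=1,i=6
  [2] ...#. => #  t=0,i=7
  [1] ....# => .  t=0,i=6
  [0] ..... => .  t=0,i=4
  bits 10111010100011000001111011111100 = 3129745148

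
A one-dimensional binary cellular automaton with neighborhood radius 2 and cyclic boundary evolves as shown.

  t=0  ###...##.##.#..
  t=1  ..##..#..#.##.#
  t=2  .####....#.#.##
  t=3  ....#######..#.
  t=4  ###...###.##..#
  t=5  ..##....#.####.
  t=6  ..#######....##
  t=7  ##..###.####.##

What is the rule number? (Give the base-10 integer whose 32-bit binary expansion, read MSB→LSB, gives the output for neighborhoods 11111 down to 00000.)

3076068711

  nb #####: next=#  (t=3,i=6, bit31=1)
  nb ####.: next=.  (t=2,i=3, bit30=0)
  nb ###.#: next=#  (t=4,i=8, bit29=1)
  nb ###..: next=#  (t=0,i=2, bit28=1)
  nb ##.##: next=.  (t=0,i=8, bit27=0)
  nb ##.#.: next=#  (t=0,i=11, bit26=1)
  nb ##..#: next=#  (t=1,i=4, bit25=1)
  nb ##...: next=#  (t=0,i=3, bit24=1)
  nb #.###: next=.  (t=2,i=1, bit23=0)
  nb #.##.: next=#  (t=0,i=9, bit22=1)
  nb #.#.#: next=.  (t=2,i=11, bit21=0)
  nb #.#..: next=#  (t=0,i=12, bit20=1)
  nb #..##: next=#  (t=0,i=14, bit19=1)
  nb #..#.: next=.  (t=1,i=5, bit18=0)
  nb #...#: next=.  (t=0,i=4, bit17=0)
  nb #....: next=#  (t=2,i=6, bit16=1)
  nb .####: next=.  (t=2,i=2, bit15=0)
  nb .###.: next=.  (t=0,i=1, bit14=0)
  nb .##.#: next=.  (t=0,i=7, bit13=0)
  nb .##..: next=#  (t=1,i=3, bit12=1)
  nb .#.##: next=.  (t=1,i=10, bit11=0)
  nb .#.#.: next=#  (t=2,i=10, bit10=1)
  nb .#..#: next=.  (t=0,i=13, bit9=0)
  nb .#...: next=#  (t=3,i=14, bit8=1)
  nb ..###: next=.  (t=0,i=0, bit7=0)
  nb ..##.: next=#  (t=0,i=6, bit6=1)
  nb ..#.#: next=#  (t=1,i=9, bit5=1)
  nb ..#..: next=.  (t=1,i=6, bit4=0)
  nb ...##: next=.  (t=0,i=5, bit3=0)
  nb ...#.: next=#  (t=2,i=8, bit2=1)
  nb ....#: next=#  (t=2,i=7, bit1=1)
  nb .....: next=#  (t=3,i=1, bit0=1)
  bits 10110111010110010001010101100111 = 3076068711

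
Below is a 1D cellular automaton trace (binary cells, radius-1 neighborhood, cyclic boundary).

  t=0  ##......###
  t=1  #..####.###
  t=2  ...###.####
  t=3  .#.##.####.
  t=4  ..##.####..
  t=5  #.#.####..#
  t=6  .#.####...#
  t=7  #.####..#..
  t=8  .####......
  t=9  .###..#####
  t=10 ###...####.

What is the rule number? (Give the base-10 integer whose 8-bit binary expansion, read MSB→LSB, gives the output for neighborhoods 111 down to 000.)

  ###|#  b7=1 t=0,i=0
  ##.|.  b6=0 t=0,i=1
  #.#|#  b5=1 t=1,i=7
  #..|.  b4=0 t=0,i=2
  .##|#  b3=1 t=0,i=8
  .#.|.  b2=0 t=3,i=1
  ..#|.  b1=0 t=0,i=7
  ...|#  b0=1 t=0,i=3
  bits 10101001 = 169

169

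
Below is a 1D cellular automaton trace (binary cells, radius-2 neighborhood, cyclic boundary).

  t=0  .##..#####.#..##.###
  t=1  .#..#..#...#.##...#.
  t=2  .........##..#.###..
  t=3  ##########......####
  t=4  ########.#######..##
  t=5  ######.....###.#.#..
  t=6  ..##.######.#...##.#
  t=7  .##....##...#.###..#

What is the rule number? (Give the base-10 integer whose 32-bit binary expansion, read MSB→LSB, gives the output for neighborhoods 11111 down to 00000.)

2438677583

  nb #####: next=#  (t=0,i=7, bit31=1)
  nb ####.: next=.  (t=0,i=8, bit30=0)
  nb ###.#: next=.  (t=0,i=9, bit29=0)
  nb ###..: next=#  (t=2,i=17, bit28=1)
  nb ##.##: next=.  (t=0,i=0, bit27=0)
  nb ##.#.: next=.  (t=0,i=10, bit26=0)
  nb ##..#: next=.  (t=0,i=3, bit25=0)
  nb ##...: next=#  (t=1,i=15, bit24=1)
  nb #.###: next=.  (t=0,i=17, bit23=0)
  nb #.##.: next=#  (t=0,i=1, bit22=1)
  nb #.#.#: next=.  (t=5,i=15, bit21=0)
  nb #.#..: next=#  (t=0,i=11, bit20=1)
  nb #..##: next=#  (t=0,i=4, bit19=1)
  nb #..#.: next=.  (t=1,i=0, bit18=0)
  nb #...#: next=#  (t=1,i=9, bit17=1)
  nb #....: next=#  (t=2,i=19, bit16=1)
  nb .####: next=.  (t=0,i=6, bit15=0)
  nb .###.: next=#  (t=0,i=18, bit14=1)
  nb .##.#: next=.  (t=0,i=15, bit13=0)
  nb .##..: next=.  (t=0,i=2, bit12=0)
  nb .#.##: next=.  (t=1,i=12, bit11=0)
  nb .#.#.: next=#  (t=5,i=16, bit10=1)
  nb .#..#: next=.  (t=0,i=12, bit9=0)
  nb .#...: next=.  (t=1,i=8, bit8=0)
  nb ..###: next=.  (t=0,i=5, bit7=0)
  nb ..##.: next=#  (t=0,i=14, bit6=1)
  nb ..#.#: next=.  (t=1,i=11, bit5=0)
  nb ..#..: next=.  (t=1,i=1, bit4=0)
  nb ...##: next=#  (t=2,i=8, bit3=1)
  nb ...#.: next=#  (t=1,i=10, bit2=1)
  nb ....#: next=#  (t=2,i=7, bit1=1)
  nb .....: next=#  (t=2,i=0, bit0=1)
  bits 10010001010110110100010001001111 = 2438677583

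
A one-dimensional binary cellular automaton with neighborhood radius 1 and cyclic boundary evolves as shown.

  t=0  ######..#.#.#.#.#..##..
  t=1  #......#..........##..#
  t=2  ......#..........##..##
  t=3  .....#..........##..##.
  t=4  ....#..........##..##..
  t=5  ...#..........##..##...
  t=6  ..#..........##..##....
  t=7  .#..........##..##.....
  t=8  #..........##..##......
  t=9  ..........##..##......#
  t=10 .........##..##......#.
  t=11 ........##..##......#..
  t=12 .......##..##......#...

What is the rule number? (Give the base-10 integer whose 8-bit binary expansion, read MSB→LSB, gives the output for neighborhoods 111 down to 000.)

10

  nb ###: next=.  (t=0,i=1, bit7=0)
  nb ##.: next=.  (t=0,i=5, bit6=0)
  nb #.#: next=.  (t=0,i=9, bit5=0)
  nb #..: next=.  (t=0,i=6, bit4=0)
  nb .##: next=#  (t=0,i=0, bit3=1)
  nb .#.: next=.  (t=0,i=8, bit2=0)
  nb ..#: next=#  (t=0,i=7, bit1=1)
  nb ...: next=.  (t=1,i=2, bit0=0)
  bits 00001010 = 10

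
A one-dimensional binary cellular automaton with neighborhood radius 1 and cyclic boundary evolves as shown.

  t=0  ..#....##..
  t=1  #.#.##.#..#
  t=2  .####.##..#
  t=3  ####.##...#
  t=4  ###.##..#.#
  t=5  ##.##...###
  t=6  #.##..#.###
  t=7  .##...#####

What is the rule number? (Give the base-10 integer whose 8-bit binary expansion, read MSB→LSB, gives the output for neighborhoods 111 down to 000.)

173

  [7] ### => #  t=2,i=2
  [6] ##. => .  t=0,i=8
  [5] #.# => #  t=1,i=1
  [4] #.. => .  t=0,i=3
  [3] .## => #  t=0,i=7
  [2] .#. => #  t=0,i=2
  [1] ..# => .  t=0,i=1
  [0] ... => #  t=0,i=0
  bits 10101101 = 173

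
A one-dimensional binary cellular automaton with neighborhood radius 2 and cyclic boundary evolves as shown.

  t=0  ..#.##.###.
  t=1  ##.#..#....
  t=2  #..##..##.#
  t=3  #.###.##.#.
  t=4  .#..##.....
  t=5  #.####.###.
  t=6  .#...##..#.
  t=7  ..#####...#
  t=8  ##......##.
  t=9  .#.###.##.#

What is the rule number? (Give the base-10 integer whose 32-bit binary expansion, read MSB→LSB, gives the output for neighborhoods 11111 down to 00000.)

672865101

  ##### -> .   bit 31 = 0  t=7,i=4
  ####. -> .   bit 30 = 0  t=5,i=4
  ###.# -> #   bit 29 = 1  t=3,i=4
  ###.. -> .   bit 28 = 0  t=0,i=9
  ##.## -> #   bit 27 = 1  t=0,i=6
  ##.#. -> .   bit 26 = 0  t=1,i=2
  ##..# -> .   bit 25 = 0  t=2,i=1
  ##... -> .   bit 24 = 0  t=0,i=10
  #.### -> .   bit 23 = 0  t=0,i=7
  #.##. -> .   bit 22 = 0  t=0,i=4
  #.#.# -> .   bit 21 = 0  t=3,i=0
  #.#.. -> #   bit 20 = 1  t=1,i=3
  #..## -> #   bit 19 = 1  t=2,i=2
  #..#. -> .   bit 18 = 0  t=1,i=5
  #...# -> #   bit 17 = 1  t=0,i=0
  #.... -> #   bit 16 = 1  t=1,i=8
  .#### -> .   bit 15 = 0  t=5,i=3
  .###. -> .   bit 14 = 0  t=0,i=8
  .##.# -> .   bit 13 = 0  t=0,i=5
  .##.. -> #   bit 12 = 1  t=2,i=0
  .#.## -> #   bit 11 = 1  t=0,i=3
  .#.#. -> .   bit 10 = 0  t=3,i=10
  .#..# -> #   bit 9 = 1  t=1,i=4
  .#... -> #   bit 8 = 1  t=1,i=7
  ..### -> .   bit 7 = 0  t=7,i=2
  ..##. -> #   bit 6 = 1  t=1,i=0
  ..#.# -> .   bit 5 = 0  t=0,i=2
  ..#.. -> .   bit 4 = 0  t=1,i=6
  ...## -> #   bit 3 = 1  t=1,i=10
  ...#. -> #   bit 2 = 1  t=0,i=1
  ....# -> .   bit 1 = 0  t=1,i=9
  ..... -> #   bit 0 = 1  t=4,i=8
  bits 00101000000110110001101101001101 = 672865101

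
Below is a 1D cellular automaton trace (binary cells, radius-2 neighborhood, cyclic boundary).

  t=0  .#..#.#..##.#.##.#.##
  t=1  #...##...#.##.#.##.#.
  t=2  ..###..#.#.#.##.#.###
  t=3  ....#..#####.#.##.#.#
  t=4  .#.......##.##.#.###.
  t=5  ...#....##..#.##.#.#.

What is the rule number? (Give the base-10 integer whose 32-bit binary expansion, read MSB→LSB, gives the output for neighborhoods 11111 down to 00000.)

3571647592

  [31] ##### => #  t=3,i=9
  [30] ####. => #  t=3,i=10
  [29] ###.# => .  t=3,i=11
  [28] ###.. => #  t=2,i=4
  [27] ##.## => .  t=4,i=11
  [26] ##.#. => #  t=0,i=0
  [25] ##..# => .  t=2,i=0
  [24] ##... => .  t=1,i=6
  [23] #.### => #  t=2,i=18
  [22] #.##. => #  t=0,i=14
  [21] #.#.# => #  t=0,i=12
  [20] #.#.. => .  t=0,i=1
  [19] #..## => .  t=0,i=8
  [18] #..#. => .  t=0,i=3
  [17] #...# => #  t=1,i=2
  [16] #.... => #  t=3,i=1
  [15] .#### => .  t=3,i=8
  [14] .###. => .  t=2,i=3
  [13] .##.# => .  t=0,i=10
  [12] .##.. => .  t=1,i=5
  [11] .#.## => .  t=0,i=13
  [10] .#.#. => #  t=0,i=5
  [9] .#..# => .  t=0,i=2
  [8] .#... => .  t=1,i=1
  [7] ..### => .  t=2,i=2
  [6] ..##. => #  t=0,i=9
  [5] ..#.# => #  t=0,i=4
  [4] ..#.. => .  t=3,i=4
  [3] ...## => #  t=1,i=3
  [2] ...#. => .  t=1,i=8
  [1] ....# => .  t=3,i=2
  [0] ..... => .  t=4,i=4
  bits 11010100111000110000010001101000 = 3571647592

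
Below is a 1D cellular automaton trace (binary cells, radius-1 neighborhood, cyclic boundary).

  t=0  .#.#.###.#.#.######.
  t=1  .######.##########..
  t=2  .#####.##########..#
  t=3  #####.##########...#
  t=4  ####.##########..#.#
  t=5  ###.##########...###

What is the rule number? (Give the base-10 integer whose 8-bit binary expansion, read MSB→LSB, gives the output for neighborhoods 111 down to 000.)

  ### -> #   bit 7 = 1  t=0,i=6
  ##. -> .   bit 6 = 0  t=0,i=7
  #.# -> #   bit 5 = 1  t=0,i=2
  #.. -> .   bit 4 = 0  t=0,i=19
  .## -> #   bit 3 = 1  t=0,i=5
  .#. -> #   bit 2 = 1  t=0,i=1
  ..# -> .   bit 1 = 0  t=0,i=0
  ... -> #   bit 0 = 1  t=1,i=19
  bits 10101101 = 173

173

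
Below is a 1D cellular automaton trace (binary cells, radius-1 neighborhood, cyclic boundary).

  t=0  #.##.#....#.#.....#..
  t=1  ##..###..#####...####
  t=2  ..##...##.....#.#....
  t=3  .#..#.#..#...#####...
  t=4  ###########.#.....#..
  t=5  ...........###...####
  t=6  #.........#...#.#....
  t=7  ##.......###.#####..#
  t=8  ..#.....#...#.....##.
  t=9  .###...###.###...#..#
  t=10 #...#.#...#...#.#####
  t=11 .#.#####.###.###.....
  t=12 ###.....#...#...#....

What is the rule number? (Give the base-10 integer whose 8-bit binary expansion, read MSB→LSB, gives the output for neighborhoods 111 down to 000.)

54

  ### -> .   bit 7 = 0  t=1,i=0
  ##. -> .   bit 6 = 0  t=0,i=3
  #.# -> #   bit 5 = 1  t=0,i=1
  #.. -> #   bit 4 = 1  t=0,i=6
  .## -> .   bit 3 = 0  t=0,i=2
  .#. -> #   bit 2 = 1  t=0,i=0
  ..# -> #   bit 1 = 1  t=0,i=9
  ... -> .   bit 0 = 0  t=0,i=7
  bits 00110110 = 54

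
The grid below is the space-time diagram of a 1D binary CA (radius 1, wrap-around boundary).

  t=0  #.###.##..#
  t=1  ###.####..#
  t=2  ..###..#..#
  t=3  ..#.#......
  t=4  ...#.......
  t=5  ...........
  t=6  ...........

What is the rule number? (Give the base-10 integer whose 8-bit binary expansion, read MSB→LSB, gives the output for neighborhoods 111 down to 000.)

  nb ###: next=.  (t=0,i=3, bit7=0)
  nb ##.: next=#  (t=0,i=0, bit6=1)
  nb #.#: next=#  (t=0,i=1, bit5=1)
  nb #..: next=.  (t=0,i=8, bit4=0)
  nb .##: next=#  (t=0,i=2, bit3=1)
  nb .#.: next=.  (t=2,i=7, bit2=0)
  nb ..#: next=.  (t=0,i=9, bit1=0)
  nb ...: next=.  (t=3,i=0, bit0=0)
  bits 01101000 = 104

104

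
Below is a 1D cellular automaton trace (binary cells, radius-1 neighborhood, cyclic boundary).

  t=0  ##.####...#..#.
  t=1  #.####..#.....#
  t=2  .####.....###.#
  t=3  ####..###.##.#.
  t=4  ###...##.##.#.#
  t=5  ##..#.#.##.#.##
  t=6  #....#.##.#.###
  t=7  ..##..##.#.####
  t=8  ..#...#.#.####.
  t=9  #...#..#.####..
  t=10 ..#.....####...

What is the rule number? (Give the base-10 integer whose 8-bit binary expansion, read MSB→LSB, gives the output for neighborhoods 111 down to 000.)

  ###|#  b7=1 t=0,i=4
  ##.|.  b6=0 t=0,i=1
  #.#|#  b5=1 t=0,i=2
  #..|.  b4=0 t=0,i=7
  .##|#  b3=1 t=0,i=0
  .#.|.  b2=0 t=0,i=10
  ..#|.  b1=0 t=0,i=9
  ...|#  b0=1 t=0,i=8
  bits 10101001 = 169

169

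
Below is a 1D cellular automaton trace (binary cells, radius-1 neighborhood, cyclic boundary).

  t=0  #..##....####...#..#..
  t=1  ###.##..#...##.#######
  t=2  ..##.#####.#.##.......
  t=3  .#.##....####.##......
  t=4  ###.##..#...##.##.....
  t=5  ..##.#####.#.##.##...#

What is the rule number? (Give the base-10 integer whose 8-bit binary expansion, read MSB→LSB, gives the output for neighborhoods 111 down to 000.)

  nb ###: next=.  (t=0,i=10, bit7=0)
  nb ##.: next=#  (t=0,i=4, bit6=1)
  nb #.#: next=#  (t=1,i=3, bit5=1)
  nb #..: next=#  (t=0,i=1, bit4=1)
  nb .##: next=.  (t=0,i=3, bit3=0)
  nb .#.: next=#  (t=0,i=0, bit2=1)
  nb ..#: next=#  (t=0,i=2, bit1=1)
  nb ...: next=.  (t=0,i=6, bit0=0)
  bits 01110110 = 118

118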